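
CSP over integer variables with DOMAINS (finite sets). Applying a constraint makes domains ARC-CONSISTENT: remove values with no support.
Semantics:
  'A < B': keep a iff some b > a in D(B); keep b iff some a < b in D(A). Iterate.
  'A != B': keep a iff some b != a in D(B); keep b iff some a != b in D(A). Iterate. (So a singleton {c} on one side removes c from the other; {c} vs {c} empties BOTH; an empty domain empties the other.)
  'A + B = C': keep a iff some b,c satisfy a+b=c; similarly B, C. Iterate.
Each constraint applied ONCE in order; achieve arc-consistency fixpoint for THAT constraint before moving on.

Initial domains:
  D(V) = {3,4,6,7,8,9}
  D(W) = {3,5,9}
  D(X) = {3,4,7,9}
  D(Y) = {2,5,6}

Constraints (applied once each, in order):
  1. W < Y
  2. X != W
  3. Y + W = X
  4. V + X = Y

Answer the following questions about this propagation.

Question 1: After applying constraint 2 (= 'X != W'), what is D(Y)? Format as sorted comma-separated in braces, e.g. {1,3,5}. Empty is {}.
Answer: {5,6}

Derivation:
Constraint 1 (W < Y) on D(W)={3,5,9} D(Y)={2,5,6}: W {3,5,9}->{3,5}; Y {2,5,6}->{5,6}
Constraint 2 (X != W) on D(X)={3,4,7,9} D(W)={3,5}: no change
So after constraint 2: D(Y) = {5,6}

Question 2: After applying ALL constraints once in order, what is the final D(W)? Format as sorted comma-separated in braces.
Answer: {3}

Derivation:
Constraint 1 (W < Y) on D(W)={3,5,9} D(Y)={2,5,6}: W {3,5,9}->{3,5}; Y {2,5,6}->{5,6}
Constraint 2 (X != W) on D(X)={3,4,7,9} D(W)={3,5}: no change
Constraint 3 (Y + W = X) on D(Y)={5,6} D(W)={3,5} D(X)={3,4,7,9}: Y {5,6}->{6}; W {3,5}->{3}; X {3,4,7,9}->{9}
Constraint 4 (V + X = Y) on D(V)={3,4,6,7,8,9} D(X)={9} D(Y)={6}: V {3,4,6,7,8,9}->{}; X {9}->{}; Y {6}->{}
So after all 4 constraints: D(W) = {3}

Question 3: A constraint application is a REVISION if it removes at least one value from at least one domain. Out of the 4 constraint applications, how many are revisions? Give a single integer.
Answer: 3

Derivation:
Constraint 1 (W < Y) on D(W)={3,5,9} D(Y)={2,5,6}: W {3,5,9}->{3,5}; Y {2,5,6}->{5,6} => REVISION
Constraint 2 (X != W) on D(X)={3,4,7,9} D(W)={3,5}: no change => not a revision
Constraint 3 (Y + W = X) on D(Y)={5,6} D(W)={3,5} D(X)={3,4,7,9}: Y {5,6}->{6}; W {3,5}->{3}; X {3,4,7,9}->{9} => REVISION
Constraint 4 (V + X = Y) on D(V)={3,4,6,7,8,9} D(X)={9} D(Y)={6}: V {3,4,6,7,8,9}->{}; X {9}->{}; Y {6}->{} => REVISION
Total revisions = 3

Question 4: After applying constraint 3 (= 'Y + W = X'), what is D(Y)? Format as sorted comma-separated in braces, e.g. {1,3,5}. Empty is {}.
Answer: {6}

Derivation:
Constraint 1 (W < Y) on D(W)={3,5,9} D(Y)={2,5,6}: W {3,5,9}->{3,5}; Y {2,5,6}->{5,6}
Constraint 2 (X != W) on D(X)={3,4,7,9} D(W)={3,5}: no change
Constraint 3 (Y + W = X) on D(Y)={5,6} D(W)={3,5} D(X)={3,4,7,9}: Y {5,6}->{6}; W {3,5}->{3}; X {3,4,7,9}->{9}
So after constraint 3: D(Y) = {6}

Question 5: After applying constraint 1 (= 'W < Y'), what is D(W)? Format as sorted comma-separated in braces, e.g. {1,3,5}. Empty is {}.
Answer: {3,5}

Derivation:
Constraint 1 (W < Y) on D(W)={3,5,9} D(Y)={2,5,6}: W {3,5,9}->{3,5}; Y {2,5,6}->{5,6}
So after constraint 1: D(W) = {3,5}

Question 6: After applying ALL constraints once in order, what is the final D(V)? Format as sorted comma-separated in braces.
Constraint 1 (W < Y) on D(W)={3,5,9} D(Y)={2,5,6}: W {3,5,9}->{3,5}; Y {2,5,6}->{5,6}
Constraint 2 (X != W) on D(X)={3,4,7,9} D(W)={3,5}: no change
Constraint 3 (Y + W = X) on D(Y)={5,6} D(W)={3,5} D(X)={3,4,7,9}: Y {5,6}->{6}; W {3,5}->{3}; X {3,4,7,9}->{9}
Constraint 4 (V + X = Y) on D(V)={3,4,6,7,8,9} D(X)={9} D(Y)={6}: V {3,4,6,7,8,9}->{}; X {9}->{}; Y {6}->{}
So after all 4 constraints: D(V) = {}

Answer: {}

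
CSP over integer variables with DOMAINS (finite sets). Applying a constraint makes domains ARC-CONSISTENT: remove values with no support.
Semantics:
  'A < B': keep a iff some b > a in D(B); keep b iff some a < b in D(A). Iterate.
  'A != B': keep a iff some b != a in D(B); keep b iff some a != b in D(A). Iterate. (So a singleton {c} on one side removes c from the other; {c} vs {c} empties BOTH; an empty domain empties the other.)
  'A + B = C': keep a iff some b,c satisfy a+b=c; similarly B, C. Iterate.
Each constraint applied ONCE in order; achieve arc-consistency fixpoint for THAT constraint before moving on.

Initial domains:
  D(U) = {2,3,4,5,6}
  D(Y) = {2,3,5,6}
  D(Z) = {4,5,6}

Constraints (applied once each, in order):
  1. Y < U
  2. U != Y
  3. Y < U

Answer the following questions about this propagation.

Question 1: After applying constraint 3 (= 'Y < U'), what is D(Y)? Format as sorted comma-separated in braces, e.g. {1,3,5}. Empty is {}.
Constraint 1 (Y < U) on D(Y)={2,3,5,6} D(U)={2,3,4,5,6}: Y {2,3,5,6}->{2,3,5}; U {2,3,4,5,6}->{3,4,5,6}
Constraint 2 (U != Y) on D(U)={3,4,5,6} D(Y)={2,3,5}: no change
Constraint 3 (Y < U) on D(Y)={2,3,5} D(U)={3,4,5,6}: no change
So after constraint 3: D(Y) = {2,3,5}

Answer: {2,3,5}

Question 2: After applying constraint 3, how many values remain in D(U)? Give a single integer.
Constraint 1 (Y < U) on D(Y)={2,3,5,6} D(U)={2,3,4,5,6}: Y {2,3,5,6}->{2,3,5}; U {2,3,4,5,6}->{3,4,5,6}
Constraint 2 (U != Y) on D(U)={3,4,5,6} D(Y)={2,3,5}: no change
Constraint 3 (Y < U) on D(Y)={2,3,5} D(U)={3,4,5,6}: no change
So after constraint 3: D(U)={3,4,5,6}, size = 4

Answer: 4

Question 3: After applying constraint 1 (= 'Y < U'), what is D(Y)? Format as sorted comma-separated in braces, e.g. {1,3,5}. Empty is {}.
Constraint 1 (Y < U) on D(Y)={2,3,5,6} D(U)={2,3,4,5,6}: Y {2,3,5,6}->{2,3,5}; U {2,3,4,5,6}->{3,4,5,6}
So after constraint 1: D(Y) = {2,3,5}

Answer: {2,3,5}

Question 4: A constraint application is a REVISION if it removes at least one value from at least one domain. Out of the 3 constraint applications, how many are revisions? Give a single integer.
Answer: 1

Derivation:
Constraint 1 (Y < U) on D(Y)={2,3,5,6} D(U)={2,3,4,5,6}: Y {2,3,5,6}->{2,3,5}; U {2,3,4,5,6}->{3,4,5,6} => REVISION
Constraint 2 (U != Y) on D(U)={3,4,5,6} D(Y)={2,3,5}: no change => not a revision
Constraint 3 (Y < U) on D(Y)={2,3,5} D(U)={3,4,5,6}: no change => not a revision
Total revisions = 1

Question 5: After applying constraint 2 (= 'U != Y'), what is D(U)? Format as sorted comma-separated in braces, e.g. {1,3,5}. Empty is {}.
Answer: {3,4,5,6}

Derivation:
Constraint 1 (Y < U) on D(Y)={2,3,5,6} D(U)={2,3,4,5,6}: Y {2,3,5,6}->{2,3,5}; U {2,3,4,5,6}->{3,4,5,6}
Constraint 2 (U != Y) on D(U)={3,4,5,6} D(Y)={2,3,5}: no change
So after constraint 2: D(U) = {3,4,5,6}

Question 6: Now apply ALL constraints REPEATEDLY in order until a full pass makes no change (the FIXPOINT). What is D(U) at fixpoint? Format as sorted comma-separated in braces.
Answer: {3,4,5,6}

Derivation:
pass 0 (initial): D(U)={2,3,4,5,6}
pass 1: U {2,3,4,5,6}->{3,4,5,6}; Y {2,3,5,6}->{2,3,5}
pass 2: no change
Fixpoint after 2 passes: D(U) = {3,4,5,6}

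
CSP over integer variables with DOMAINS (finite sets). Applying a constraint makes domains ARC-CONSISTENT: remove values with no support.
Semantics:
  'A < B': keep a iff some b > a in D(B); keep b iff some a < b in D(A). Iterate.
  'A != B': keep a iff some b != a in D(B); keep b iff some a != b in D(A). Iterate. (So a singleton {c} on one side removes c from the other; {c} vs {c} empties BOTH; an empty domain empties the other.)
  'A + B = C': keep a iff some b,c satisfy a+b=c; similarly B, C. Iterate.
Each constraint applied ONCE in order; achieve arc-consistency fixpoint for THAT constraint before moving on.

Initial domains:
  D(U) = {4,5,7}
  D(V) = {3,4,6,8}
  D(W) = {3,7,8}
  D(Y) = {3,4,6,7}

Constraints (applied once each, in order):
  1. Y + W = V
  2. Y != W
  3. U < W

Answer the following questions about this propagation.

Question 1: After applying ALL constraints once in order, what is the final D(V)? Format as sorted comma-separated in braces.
Constraint 1 (Y + W = V) on D(Y)={3,4,6,7} D(W)={3,7,8} D(V)={3,4,6,8}: Y {3,4,6,7}->{3}; W {3,7,8}->{3}; V {3,4,6,8}->{6}
Constraint 2 (Y != W) on D(Y)={3} D(W)={3}: Y {3}->{}; W {3}->{}
Constraint 3 (U < W) on D(U)={4,5,7} D(W)={}: U {4,5,7}->{}
So after all 3 constraints: D(V) = {6}

Answer: {6}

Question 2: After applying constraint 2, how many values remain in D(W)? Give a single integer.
Answer: 0

Derivation:
Constraint 1 (Y + W = V) on D(Y)={3,4,6,7} D(W)={3,7,8} D(V)={3,4,6,8}: Y {3,4,6,7}->{3}; W {3,7,8}->{3}; V {3,4,6,8}->{6}
Constraint 2 (Y != W) on D(Y)={3} D(W)={3}: Y {3}->{}; W {3}->{}
So after constraint 2: D(W)={}, size = 0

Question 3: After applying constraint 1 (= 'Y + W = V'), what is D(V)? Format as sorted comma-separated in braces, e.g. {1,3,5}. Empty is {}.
Constraint 1 (Y + W = V) on D(Y)={3,4,6,7} D(W)={3,7,8} D(V)={3,4,6,8}: Y {3,4,6,7}->{3}; W {3,7,8}->{3}; V {3,4,6,8}->{6}
So after constraint 1: D(V) = {6}

Answer: {6}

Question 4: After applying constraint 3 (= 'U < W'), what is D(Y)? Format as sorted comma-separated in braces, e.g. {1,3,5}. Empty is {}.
Constraint 1 (Y + W = V) on D(Y)={3,4,6,7} D(W)={3,7,8} D(V)={3,4,6,8}: Y {3,4,6,7}->{3}; W {3,7,8}->{3}; V {3,4,6,8}->{6}
Constraint 2 (Y != W) on D(Y)={3} D(W)={3}: Y {3}->{}; W {3}->{}
Constraint 3 (U < W) on D(U)={4,5,7} D(W)={}: U {4,5,7}->{}
So after constraint 3: D(Y) = {}

Answer: {}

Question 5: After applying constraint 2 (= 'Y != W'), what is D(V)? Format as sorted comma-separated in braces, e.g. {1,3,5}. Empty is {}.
Answer: {6}

Derivation:
Constraint 1 (Y + W = V) on D(Y)={3,4,6,7} D(W)={3,7,8} D(V)={3,4,6,8}: Y {3,4,6,7}->{3}; W {3,7,8}->{3}; V {3,4,6,8}->{6}
Constraint 2 (Y != W) on D(Y)={3} D(W)={3}: Y {3}->{}; W {3}->{}
So after constraint 2: D(V) = {6}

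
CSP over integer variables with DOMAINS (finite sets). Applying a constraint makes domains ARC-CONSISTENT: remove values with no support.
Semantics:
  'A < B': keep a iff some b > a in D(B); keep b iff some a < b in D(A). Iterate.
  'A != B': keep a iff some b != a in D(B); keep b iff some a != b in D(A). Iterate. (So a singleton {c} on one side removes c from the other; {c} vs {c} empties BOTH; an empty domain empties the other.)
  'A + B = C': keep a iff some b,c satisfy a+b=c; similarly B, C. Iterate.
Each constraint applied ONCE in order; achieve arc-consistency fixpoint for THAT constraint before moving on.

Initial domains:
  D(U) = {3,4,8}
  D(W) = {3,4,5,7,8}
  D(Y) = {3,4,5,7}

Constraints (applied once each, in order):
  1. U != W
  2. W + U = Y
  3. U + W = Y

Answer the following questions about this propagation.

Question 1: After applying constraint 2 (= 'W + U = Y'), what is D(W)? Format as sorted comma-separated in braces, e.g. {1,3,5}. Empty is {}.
Constraint 1 (U != W) on D(U)={3,4,8} D(W)={3,4,5,7,8}: no change
Constraint 2 (W + U = Y) on D(W)={3,4,5,7,8} D(U)={3,4,8} D(Y)={3,4,5,7}: W {3,4,5,7,8}->{3,4}; U {3,4,8}->{3,4}; Y {3,4,5,7}->{7}
So after constraint 2: D(W) = {3,4}

Answer: {3,4}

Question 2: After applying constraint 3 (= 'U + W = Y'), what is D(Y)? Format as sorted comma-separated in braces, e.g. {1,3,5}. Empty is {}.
Constraint 1 (U != W) on D(U)={3,4,8} D(W)={3,4,5,7,8}: no change
Constraint 2 (W + U = Y) on D(W)={3,4,5,7,8} D(U)={3,4,8} D(Y)={3,4,5,7}: W {3,4,5,7,8}->{3,4}; U {3,4,8}->{3,4}; Y {3,4,5,7}->{7}
Constraint 3 (U + W = Y) on D(U)={3,4} D(W)={3,4} D(Y)={7}: no change
So after constraint 3: D(Y) = {7}

Answer: {7}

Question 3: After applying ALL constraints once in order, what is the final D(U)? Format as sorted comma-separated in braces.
Constraint 1 (U != W) on D(U)={3,4,8} D(W)={3,4,5,7,8}: no change
Constraint 2 (W + U = Y) on D(W)={3,4,5,7,8} D(U)={3,4,8} D(Y)={3,4,5,7}: W {3,4,5,7,8}->{3,4}; U {3,4,8}->{3,4}; Y {3,4,5,7}->{7}
Constraint 3 (U + W = Y) on D(U)={3,4} D(W)={3,4} D(Y)={7}: no change
So after all 3 constraints: D(U) = {3,4}

Answer: {3,4}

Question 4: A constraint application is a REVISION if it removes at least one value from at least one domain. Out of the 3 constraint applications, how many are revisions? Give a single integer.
Constraint 1 (U != W) on D(U)={3,4,8} D(W)={3,4,5,7,8}: no change => not a revision
Constraint 2 (W + U = Y) on D(W)={3,4,5,7,8} D(U)={3,4,8} D(Y)={3,4,5,7}: W {3,4,5,7,8}->{3,4}; U {3,4,8}->{3,4}; Y {3,4,5,7}->{7} => REVISION
Constraint 3 (U + W = Y) on D(U)={3,4} D(W)={3,4} D(Y)={7}: no change => not a revision
Total revisions = 1

Answer: 1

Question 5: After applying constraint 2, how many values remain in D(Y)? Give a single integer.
Answer: 1

Derivation:
Constraint 1 (U != W) on D(U)={3,4,8} D(W)={3,4,5,7,8}: no change
Constraint 2 (W + U = Y) on D(W)={3,4,5,7,8} D(U)={3,4,8} D(Y)={3,4,5,7}: W {3,4,5,7,8}->{3,4}; U {3,4,8}->{3,4}; Y {3,4,5,7}->{7}
So after constraint 2: D(Y)={7}, size = 1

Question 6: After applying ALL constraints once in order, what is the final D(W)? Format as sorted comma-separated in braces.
Constraint 1 (U != W) on D(U)={3,4,8} D(W)={3,4,5,7,8}: no change
Constraint 2 (W + U = Y) on D(W)={3,4,5,7,8} D(U)={3,4,8} D(Y)={3,4,5,7}: W {3,4,5,7,8}->{3,4}; U {3,4,8}->{3,4}; Y {3,4,5,7}->{7}
Constraint 3 (U + W = Y) on D(U)={3,4} D(W)={3,4} D(Y)={7}: no change
So after all 3 constraints: D(W) = {3,4}

Answer: {3,4}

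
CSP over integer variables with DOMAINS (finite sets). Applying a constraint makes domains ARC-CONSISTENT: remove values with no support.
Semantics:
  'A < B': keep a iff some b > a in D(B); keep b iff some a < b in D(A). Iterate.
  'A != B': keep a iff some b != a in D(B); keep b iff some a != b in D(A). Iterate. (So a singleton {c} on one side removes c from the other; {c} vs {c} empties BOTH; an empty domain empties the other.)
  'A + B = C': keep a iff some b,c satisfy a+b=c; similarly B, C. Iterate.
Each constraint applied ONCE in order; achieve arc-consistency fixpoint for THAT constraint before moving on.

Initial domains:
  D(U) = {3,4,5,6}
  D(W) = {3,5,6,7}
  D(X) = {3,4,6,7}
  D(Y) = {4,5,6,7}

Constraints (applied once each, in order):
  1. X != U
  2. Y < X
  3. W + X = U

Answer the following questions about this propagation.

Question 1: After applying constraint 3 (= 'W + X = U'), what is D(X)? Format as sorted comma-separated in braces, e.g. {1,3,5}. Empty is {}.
Constraint 1 (X != U) on D(X)={3,4,6,7} D(U)={3,4,5,6}: no change
Constraint 2 (Y < X) on D(Y)={4,5,6,7} D(X)={3,4,6,7}: Y {4,5,6,7}->{4,5,6}; X {3,4,6,7}->{6,7}
Constraint 3 (W + X = U) on D(W)={3,5,6,7} D(X)={6,7} D(U)={3,4,5,6}: W {3,5,6,7}->{}; X {6,7}->{}; U {3,4,5,6}->{}
So after constraint 3: D(X) = {}

Answer: {}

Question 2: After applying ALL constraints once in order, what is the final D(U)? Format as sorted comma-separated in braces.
Constraint 1 (X != U) on D(X)={3,4,6,7} D(U)={3,4,5,6}: no change
Constraint 2 (Y < X) on D(Y)={4,5,6,7} D(X)={3,4,6,7}: Y {4,5,6,7}->{4,5,6}; X {3,4,6,7}->{6,7}
Constraint 3 (W + X = U) on D(W)={3,5,6,7} D(X)={6,7} D(U)={3,4,5,6}: W {3,5,6,7}->{}; X {6,7}->{}; U {3,4,5,6}->{}
So after all 3 constraints: D(U) = {}

Answer: {}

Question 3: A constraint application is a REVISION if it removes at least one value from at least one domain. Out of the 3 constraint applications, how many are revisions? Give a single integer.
Constraint 1 (X != U) on D(X)={3,4,6,7} D(U)={3,4,5,6}: no change => not a revision
Constraint 2 (Y < X) on D(Y)={4,5,6,7} D(X)={3,4,6,7}: Y {4,5,6,7}->{4,5,6}; X {3,4,6,7}->{6,7} => REVISION
Constraint 3 (W + X = U) on D(W)={3,5,6,7} D(X)={6,7} D(U)={3,4,5,6}: W {3,5,6,7}->{}; X {6,7}->{}; U {3,4,5,6}->{} => REVISION
Total revisions = 2

Answer: 2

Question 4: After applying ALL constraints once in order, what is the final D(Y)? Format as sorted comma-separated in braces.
Constraint 1 (X != U) on D(X)={3,4,6,7} D(U)={3,4,5,6}: no change
Constraint 2 (Y < X) on D(Y)={4,5,6,7} D(X)={3,4,6,7}: Y {4,5,6,7}->{4,5,6}; X {3,4,6,7}->{6,7}
Constraint 3 (W + X = U) on D(W)={3,5,6,7} D(X)={6,7} D(U)={3,4,5,6}: W {3,5,6,7}->{}; X {6,7}->{}; U {3,4,5,6}->{}
So after all 3 constraints: D(Y) = {4,5,6}

Answer: {4,5,6}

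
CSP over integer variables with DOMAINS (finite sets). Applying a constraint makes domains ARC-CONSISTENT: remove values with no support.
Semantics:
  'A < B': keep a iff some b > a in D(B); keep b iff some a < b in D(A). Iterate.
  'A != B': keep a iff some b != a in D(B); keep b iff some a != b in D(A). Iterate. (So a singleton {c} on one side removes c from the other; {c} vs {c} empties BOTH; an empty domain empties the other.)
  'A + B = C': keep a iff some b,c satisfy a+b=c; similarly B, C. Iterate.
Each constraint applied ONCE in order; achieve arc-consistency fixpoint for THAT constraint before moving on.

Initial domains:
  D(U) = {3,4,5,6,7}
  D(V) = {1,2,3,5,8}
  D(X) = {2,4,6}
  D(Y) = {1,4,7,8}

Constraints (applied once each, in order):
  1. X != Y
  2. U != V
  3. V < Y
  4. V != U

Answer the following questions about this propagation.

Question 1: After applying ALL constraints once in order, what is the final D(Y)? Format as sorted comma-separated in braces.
Answer: {4,7,8}

Derivation:
Constraint 1 (X != Y) on D(X)={2,4,6} D(Y)={1,4,7,8}: no change
Constraint 2 (U != V) on D(U)={3,4,5,6,7} D(V)={1,2,3,5,8}: no change
Constraint 3 (V < Y) on D(V)={1,2,3,5,8} D(Y)={1,4,7,8}: V {1,2,3,5,8}->{1,2,3,5}; Y {1,4,7,8}->{4,7,8}
Constraint 4 (V != U) on D(V)={1,2,3,5} D(U)={3,4,5,6,7}: no change
So after all 4 constraints: D(Y) = {4,7,8}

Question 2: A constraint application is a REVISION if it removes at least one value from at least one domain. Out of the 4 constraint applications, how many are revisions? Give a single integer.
Answer: 1

Derivation:
Constraint 1 (X != Y) on D(X)={2,4,6} D(Y)={1,4,7,8}: no change => not a revision
Constraint 2 (U != V) on D(U)={3,4,5,6,7} D(V)={1,2,3,5,8}: no change => not a revision
Constraint 3 (V < Y) on D(V)={1,2,3,5,8} D(Y)={1,4,7,8}: V {1,2,3,5,8}->{1,2,3,5}; Y {1,4,7,8}->{4,7,8} => REVISION
Constraint 4 (V != U) on D(V)={1,2,3,5} D(U)={3,4,5,6,7}: no change => not a revision
Total revisions = 1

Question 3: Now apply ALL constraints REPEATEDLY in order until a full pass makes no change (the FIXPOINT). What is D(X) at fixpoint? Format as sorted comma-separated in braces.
pass 0 (initial): D(X)={2,4,6}
pass 1: V {1,2,3,5,8}->{1,2,3,5}; Y {1,4,7,8}->{4,7,8}
pass 2: no change
Fixpoint after 2 passes: D(X) = {2,4,6}

Answer: {2,4,6}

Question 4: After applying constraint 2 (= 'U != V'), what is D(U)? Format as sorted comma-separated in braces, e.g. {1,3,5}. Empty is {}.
Constraint 1 (X != Y) on D(X)={2,4,6} D(Y)={1,4,7,8}: no change
Constraint 2 (U != V) on D(U)={3,4,5,6,7} D(V)={1,2,3,5,8}: no change
So after constraint 2: D(U) = {3,4,5,6,7}

Answer: {3,4,5,6,7}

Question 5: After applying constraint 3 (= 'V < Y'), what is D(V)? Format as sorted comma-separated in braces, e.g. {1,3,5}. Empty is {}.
Answer: {1,2,3,5}

Derivation:
Constraint 1 (X != Y) on D(X)={2,4,6} D(Y)={1,4,7,8}: no change
Constraint 2 (U != V) on D(U)={3,4,5,6,7} D(V)={1,2,3,5,8}: no change
Constraint 3 (V < Y) on D(V)={1,2,3,5,8} D(Y)={1,4,7,8}: V {1,2,3,5,8}->{1,2,3,5}; Y {1,4,7,8}->{4,7,8}
So after constraint 3: D(V) = {1,2,3,5}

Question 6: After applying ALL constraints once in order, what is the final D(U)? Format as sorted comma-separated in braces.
Answer: {3,4,5,6,7}

Derivation:
Constraint 1 (X != Y) on D(X)={2,4,6} D(Y)={1,4,7,8}: no change
Constraint 2 (U != V) on D(U)={3,4,5,6,7} D(V)={1,2,3,5,8}: no change
Constraint 3 (V < Y) on D(V)={1,2,3,5,8} D(Y)={1,4,7,8}: V {1,2,3,5,8}->{1,2,3,5}; Y {1,4,7,8}->{4,7,8}
Constraint 4 (V != U) on D(V)={1,2,3,5} D(U)={3,4,5,6,7}: no change
So after all 4 constraints: D(U) = {3,4,5,6,7}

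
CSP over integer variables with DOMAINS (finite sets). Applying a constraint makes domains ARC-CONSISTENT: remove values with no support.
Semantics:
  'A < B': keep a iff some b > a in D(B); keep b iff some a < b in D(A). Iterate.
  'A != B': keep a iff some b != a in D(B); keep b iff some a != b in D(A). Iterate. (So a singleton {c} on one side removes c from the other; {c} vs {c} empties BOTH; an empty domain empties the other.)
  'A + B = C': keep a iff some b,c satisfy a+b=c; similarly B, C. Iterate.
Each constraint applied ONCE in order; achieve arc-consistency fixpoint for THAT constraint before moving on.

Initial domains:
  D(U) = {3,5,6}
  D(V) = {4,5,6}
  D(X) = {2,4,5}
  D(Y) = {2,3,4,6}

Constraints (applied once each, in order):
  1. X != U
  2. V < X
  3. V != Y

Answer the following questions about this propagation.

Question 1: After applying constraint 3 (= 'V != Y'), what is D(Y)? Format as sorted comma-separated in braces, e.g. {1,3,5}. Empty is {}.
Constraint 1 (X != U) on D(X)={2,4,5} D(U)={3,5,6}: no change
Constraint 2 (V < X) on D(V)={4,5,6} D(X)={2,4,5}: V {4,5,6}->{4}; X {2,4,5}->{5}
Constraint 3 (V != Y) on D(V)={4} D(Y)={2,3,4,6}: Y {2,3,4,6}->{2,3,6}
So after constraint 3: D(Y) = {2,3,6}

Answer: {2,3,6}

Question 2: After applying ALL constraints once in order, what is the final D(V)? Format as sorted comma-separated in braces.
Answer: {4}

Derivation:
Constraint 1 (X != U) on D(X)={2,4,5} D(U)={3,5,6}: no change
Constraint 2 (V < X) on D(V)={4,5,6} D(X)={2,4,5}: V {4,5,6}->{4}; X {2,4,5}->{5}
Constraint 3 (V != Y) on D(V)={4} D(Y)={2,3,4,6}: Y {2,3,4,6}->{2,3,6}
So after all 3 constraints: D(V) = {4}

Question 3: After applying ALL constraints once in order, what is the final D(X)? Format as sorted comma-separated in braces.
Constraint 1 (X != U) on D(X)={2,4,5} D(U)={3,5,6}: no change
Constraint 2 (V < X) on D(V)={4,5,6} D(X)={2,4,5}: V {4,5,6}->{4}; X {2,4,5}->{5}
Constraint 3 (V != Y) on D(V)={4} D(Y)={2,3,4,6}: Y {2,3,4,6}->{2,3,6}
So after all 3 constraints: D(X) = {5}

Answer: {5}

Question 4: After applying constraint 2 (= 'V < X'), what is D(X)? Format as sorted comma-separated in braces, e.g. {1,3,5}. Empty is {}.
Answer: {5}

Derivation:
Constraint 1 (X != U) on D(X)={2,4,5} D(U)={3,5,6}: no change
Constraint 2 (V < X) on D(V)={4,5,6} D(X)={2,4,5}: V {4,5,6}->{4}; X {2,4,5}->{5}
So after constraint 2: D(X) = {5}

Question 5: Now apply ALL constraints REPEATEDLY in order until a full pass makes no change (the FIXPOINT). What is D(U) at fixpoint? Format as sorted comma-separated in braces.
Answer: {3,6}

Derivation:
pass 0 (initial): D(U)={3,5,6}
pass 1: V {4,5,6}->{4}; X {2,4,5}->{5}; Y {2,3,4,6}->{2,3,6}
pass 2: U {3,5,6}->{3,6}
pass 3: no change
Fixpoint after 3 passes: D(U) = {3,6}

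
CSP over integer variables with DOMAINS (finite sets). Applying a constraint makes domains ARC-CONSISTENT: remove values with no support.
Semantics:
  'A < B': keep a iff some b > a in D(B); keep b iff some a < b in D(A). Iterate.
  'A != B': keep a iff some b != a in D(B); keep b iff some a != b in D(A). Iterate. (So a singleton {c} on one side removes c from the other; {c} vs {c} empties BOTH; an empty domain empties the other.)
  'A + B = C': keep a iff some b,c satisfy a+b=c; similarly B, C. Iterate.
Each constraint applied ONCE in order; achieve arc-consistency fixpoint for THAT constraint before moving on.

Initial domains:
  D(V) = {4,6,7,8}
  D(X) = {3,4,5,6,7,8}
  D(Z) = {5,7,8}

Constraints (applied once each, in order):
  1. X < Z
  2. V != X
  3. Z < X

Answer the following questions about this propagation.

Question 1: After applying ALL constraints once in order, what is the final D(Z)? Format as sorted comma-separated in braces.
Answer: {5}

Derivation:
Constraint 1 (X < Z) on D(X)={3,4,5,6,7,8} D(Z)={5,7,8}: X {3,4,5,6,7,8}->{3,4,5,6,7}
Constraint 2 (V != X) on D(V)={4,6,7,8} D(X)={3,4,5,6,7}: no change
Constraint 3 (Z < X) on D(Z)={5,7,8} D(X)={3,4,5,6,7}: Z {5,7,8}->{5}; X {3,4,5,6,7}->{6,7}
So after all 3 constraints: D(Z) = {5}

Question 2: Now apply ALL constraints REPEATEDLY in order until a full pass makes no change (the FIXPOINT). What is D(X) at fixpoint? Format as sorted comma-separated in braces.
Answer: {}

Derivation:
pass 0 (initial): D(X)={3,4,5,6,7,8}
pass 1: X {3,4,5,6,7,8}->{6,7}; Z {5,7,8}->{5}
pass 2: V {4,6,7,8}->{}; X {6,7}->{}; Z {5}->{}
pass 3: no change
Fixpoint after 3 passes: D(X) = {}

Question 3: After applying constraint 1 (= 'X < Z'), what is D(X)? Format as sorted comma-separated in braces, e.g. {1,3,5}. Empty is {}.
Answer: {3,4,5,6,7}

Derivation:
Constraint 1 (X < Z) on D(X)={3,4,5,6,7,8} D(Z)={5,7,8}: X {3,4,5,6,7,8}->{3,4,5,6,7}
So after constraint 1: D(X) = {3,4,5,6,7}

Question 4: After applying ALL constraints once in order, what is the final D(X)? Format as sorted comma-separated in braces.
Answer: {6,7}

Derivation:
Constraint 1 (X < Z) on D(X)={3,4,5,6,7,8} D(Z)={5,7,8}: X {3,4,5,6,7,8}->{3,4,5,6,7}
Constraint 2 (V != X) on D(V)={4,6,7,8} D(X)={3,4,5,6,7}: no change
Constraint 3 (Z < X) on D(Z)={5,7,8} D(X)={3,4,5,6,7}: Z {5,7,8}->{5}; X {3,4,5,6,7}->{6,7}
So after all 3 constraints: D(X) = {6,7}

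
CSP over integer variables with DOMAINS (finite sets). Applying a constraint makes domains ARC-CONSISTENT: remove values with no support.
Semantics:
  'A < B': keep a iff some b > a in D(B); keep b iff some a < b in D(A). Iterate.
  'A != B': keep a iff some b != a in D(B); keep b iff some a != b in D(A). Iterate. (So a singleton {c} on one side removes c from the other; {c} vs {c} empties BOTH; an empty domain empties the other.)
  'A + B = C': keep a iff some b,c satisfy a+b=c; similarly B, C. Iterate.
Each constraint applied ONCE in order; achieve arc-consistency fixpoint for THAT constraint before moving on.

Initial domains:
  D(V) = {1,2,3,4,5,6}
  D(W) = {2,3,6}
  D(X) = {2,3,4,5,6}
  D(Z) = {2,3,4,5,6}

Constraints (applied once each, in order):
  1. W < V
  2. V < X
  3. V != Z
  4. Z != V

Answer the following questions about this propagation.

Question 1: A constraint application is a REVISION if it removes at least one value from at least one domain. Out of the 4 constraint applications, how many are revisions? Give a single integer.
Constraint 1 (W < V) on D(W)={2,3,6} D(V)={1,2,3,4,5,6}: W {2,3,6}->{2,3}; V {1,2,3,4,5,6}->{3,4,5,6} => REVISION
Constraint 2 (V < X) on D(V)={3,4,5,6} D(X)={2,3,4,5,6}: V {3,4,5,6}->{3,4,5}; X {2,3,4,5,6}->{4,5,6} => REVISION
Constraint 3 (V != Z) on D(V)={3,4,5} D(Z)={2,3,4,5,6}: no change => not a revision
Constraint 4 (Z != V) on D(Z)={2,3,4,5,6} D(V)={3,4,5}: no change => not a revision
Total revisions = 2

Answer: 2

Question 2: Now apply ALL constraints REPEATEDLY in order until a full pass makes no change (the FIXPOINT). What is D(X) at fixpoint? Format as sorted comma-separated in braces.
pass 0 (initial): D(X)={2,3,4,5,6}
pass 1: V {1,2,3,4,5,6}->{3,4,5}; W {2,3,6}->{2,3}; X {2,3,4,5,6}->{4,5,6}
pass 2: no change
Fixpoint after 2 passes: D(X) = {4,5,6}

Answer: {4,5,6}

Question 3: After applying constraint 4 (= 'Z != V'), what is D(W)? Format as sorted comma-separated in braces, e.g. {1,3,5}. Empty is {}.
Constraint 1 (W < V) on D(W)={2,3,6} D(V)={1,2,3,4,5,6}: W {2,3,6}->{2,3}; V {1,2,3,4,5,6}->{3,4,5,6}
Constraint 2 (V < X) on D(V)={3,4,5,6} D(X)={2,3,4,5,6}: V {3,4,5,6}->{3,4,5}; X {2,3,4,5,6}->{4,5,6}
Constraint 3 (V != Z) on D(V)={3,4,5} D(Z)={2,3,4,5,6}: no change
Constraint 4 (Z != V) on D(Z)={2,3,4,5,6} D(V)={3,4,5}: no change
So after constraint 4: D(W) = {2,3}

Answer: {2,3}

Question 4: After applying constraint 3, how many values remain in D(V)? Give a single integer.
Answer: 3

Derivation:
Constraint 1 (W < V) on D(W)={2,3,6} D(V)={1,2,3,4,5,6}: W {2,3,6}->{2,3}; V {1,2,3,4,5,6}->{3,4,5,6}
Constraint 2 (V < X) on D(V)={3,4,5,6} D(X)={2,3,4,5,6}: V {3,4,5,6}->{3,4,5}; X {2,3,4,5,6}->{4,5,6}
Constraint 3 (V != Z) on D(V)={3,4,5} D(Z)={2,3,4,5,6}: no change
So after constraint 3: D(V)={3,4,5}, size = 3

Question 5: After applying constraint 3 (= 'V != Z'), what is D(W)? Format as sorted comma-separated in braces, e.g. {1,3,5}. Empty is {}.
Answer: {2,3}

Derivation:
Constraint 1 (W < V) on D(W)={2,3,6} D(V)={1,2,3,4,5,6}: W {2,3,6}->{2,3}; V {1,2,3,4,5,6}->{3,4,5,6}
Constraint 2 (V < X) on D(V)={3,4,5,6} D(X)={2,3,4,5,6}: V {3,4,5,6}->{3,4,5}; X {2,3,4,5,6}->{4,5,6}
Constraint 3 (V != Z) on D(V)={3,4,5} D(Z)={2,3,4,5,6}: no change
So after constraint 3: D(W) = {2,3}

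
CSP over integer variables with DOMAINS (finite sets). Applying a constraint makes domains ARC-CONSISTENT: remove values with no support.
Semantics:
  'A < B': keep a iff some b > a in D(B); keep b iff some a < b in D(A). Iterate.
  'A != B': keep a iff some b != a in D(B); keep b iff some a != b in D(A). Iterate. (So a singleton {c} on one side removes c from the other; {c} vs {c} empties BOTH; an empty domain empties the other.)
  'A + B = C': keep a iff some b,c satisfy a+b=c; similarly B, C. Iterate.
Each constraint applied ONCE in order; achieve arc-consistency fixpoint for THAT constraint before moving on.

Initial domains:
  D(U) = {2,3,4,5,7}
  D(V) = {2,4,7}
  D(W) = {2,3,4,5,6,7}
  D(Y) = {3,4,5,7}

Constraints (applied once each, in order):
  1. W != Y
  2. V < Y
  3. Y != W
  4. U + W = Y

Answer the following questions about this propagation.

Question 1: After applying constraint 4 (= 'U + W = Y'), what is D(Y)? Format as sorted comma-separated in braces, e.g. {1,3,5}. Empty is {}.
Answer: {4,5,7}

Derivation:
Constraint 1 (W != Y) on D(W)={2,3,4,5,6,7} D(Y)={3,4,5,7}: no change
Constraint 2 (V < Y) on D(V)={2,4,7} D(Y)={3,4,5,7}: V {2,4,7}->{2,4}
Constraint 3 (Y != W) on D(Y)={3,4,5,7} D(W)={2,3,4,5,6,7}: no change
Constraint 4 (U + W = Y) on D(U)={2,3,4,5,7} D(W)={2,3,4,5,6,7} D(Y)={3,4,5,7}: U {2,3,4,5,7}->{2,3,4,5}; W {2,3,4,5,6,7}->{2,3,4,5}; Y {3,4,5,7}->{4,5,7}
So after constraint 4: D(Y) = {4,5,7}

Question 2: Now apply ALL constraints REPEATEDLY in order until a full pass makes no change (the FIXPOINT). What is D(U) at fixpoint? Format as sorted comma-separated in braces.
pass 0 (initial): D(U)={2,3,4,5,7}
pass 1: U {2,3,4,5,7}->{2,3,4,5}; V {2,4,7}->{2,4}; W {2,3,4,5,6,7}->{2,3,4,5}; Y {3,4,5,7}->{4,5,7}
pass 2: no change
Fixpoint after 2 passes: D(U) = {2,3,4,5}

Answer: {2,3,4,5}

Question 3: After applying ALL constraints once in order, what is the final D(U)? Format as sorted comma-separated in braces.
Constraint 1 (W != Y) on D(W)={2,3,4,5,6,7} D(Y)={3,4,5,7}: no change
Constraint 2 (V < Y) on D(V)={2,4,7} D(Y)={3,4,5,7}: V {2,4,7}->{2,4}
Constraint 3 (Y != W) on D(Y)={3,4,5,7} D(W)={2,3,4,5,6,7}: no change
Constraint 4 (U + W = Y) on D(U)={2,3,4,5,7} D(W)={2,3,4,5,6,7} D(Y)={3,4,5,7}: U {2,3,4,5,7}->{2,3,4,5}; W {2,3,4,5,6,7}->{2,3,4,5}; Y {3,4,5,7}->{4,5,7}
So after all 4 constraints: D(U) = {2,3,4,5}

Answer: {2,3,4,5}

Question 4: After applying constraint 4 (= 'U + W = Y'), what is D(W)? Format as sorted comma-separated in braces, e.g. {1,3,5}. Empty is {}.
Constraint 1 (W != Y) on D(W)={2,3,4,5,6,7} D(Y)={3,4,5,7}: no change
Constraint 2 (V < Y) on D(V)={2,4,7} D(Y)={3,4,5,7}: V {2,4,7}->{2,4}
Constraint 3 (Y != W) on D(Y)={3,4,5,7} D(W)={2,3,4,5,6,7}: no change
Constraint 4 (U + W = Y) on D(U)={2,3,4,5,7} D(W)={2,3,4,5,6,7} D(Y)={3,4,5,7}: U {2,3,4,5,7}->{2,3,4,5}; W {2,3,4,5,6,7}->{2,3,4,5}; Y {3,4,5,7}->{4,5,7}
So after constraint 4: D(W) = {2,3,4,5}

Answer: {2,3,4,5}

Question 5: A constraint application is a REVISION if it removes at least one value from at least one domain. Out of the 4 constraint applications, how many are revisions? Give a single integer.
Answer: 2

Derivation:
Constraint 1 (W != Y) on D(W)={2,3,4,5,6,7} D(Y)={3,4,5,7}: no change => not a revision
Constraint 2 (V < Y) on D(V)={2,4,7} D(Y)={3,4,5,7}: V {2,4,7}->{2,4} => REVISION
Constraint 3 (Y != W) on D(Y)={3,4,5,7} D(W)={2,3,4,5,6,7}: no change => not a revision
Constraint 4 (U + W = Y) on D(U)={2,3,4,5,7} D(W)={2,3,4,5,6,7} D(Y)={3,4,5,7}: U {2,3,4,5,7}->{2,3,4,5}; W {2,3,4,5,6,7}->{2,3,4,5}; Y {3,4,5,7}->{4,5,7} => REVISION
Total revisions = 2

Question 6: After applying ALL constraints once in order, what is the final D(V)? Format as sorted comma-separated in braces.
Constraint 1 (W != Y) on D(W)={2,3,4,5,6,7} D(Y)={3,4,5,7}: no change
Constraint 2 (V < Y) on D(V)={2,4,7} D(Y)={3,4,5,7}: V {2,4,7}->{2,4}
Constraint 3 (Y != W) on D(Y)={3,4,5,7} D(W)={2,3,4,5,6,7}: no change
Constraint 4 (U + W = Y) on D(U)={2,3,4,5,7} D(W)={2,3,4,5,6,7} D(Y)={3,4,5,7}: U {2,3,4,5,7}->{2,3,4,5}; W {2,3,4,5,6,7}->{2,3,4,5}; Y {3,4,5,7}->{4,5,7}
So after all 4 constraints: D(V) = {2,4}

Answer: {2,4}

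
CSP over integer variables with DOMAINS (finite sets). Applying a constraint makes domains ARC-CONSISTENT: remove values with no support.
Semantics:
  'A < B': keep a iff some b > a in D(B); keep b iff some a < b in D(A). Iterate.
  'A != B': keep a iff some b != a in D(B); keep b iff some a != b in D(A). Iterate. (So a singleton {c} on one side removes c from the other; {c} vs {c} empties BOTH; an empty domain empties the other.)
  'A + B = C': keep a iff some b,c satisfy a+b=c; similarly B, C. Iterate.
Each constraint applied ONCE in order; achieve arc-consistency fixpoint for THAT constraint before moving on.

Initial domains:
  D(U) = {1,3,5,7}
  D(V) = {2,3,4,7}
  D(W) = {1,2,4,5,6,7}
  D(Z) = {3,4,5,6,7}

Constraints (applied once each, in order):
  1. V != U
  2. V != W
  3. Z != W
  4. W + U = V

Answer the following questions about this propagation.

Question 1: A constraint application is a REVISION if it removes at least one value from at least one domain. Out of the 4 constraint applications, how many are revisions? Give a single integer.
Answer: 1

Derivation:
Constraint 1 (V != U) on D(V)={2,3,4,7} D(U)={1,3,5,7}: no change => not a revision
Constraint 2 (V != W) on D(V)={2,3,4,7} D(W)={1,2,4,5,6,7}: no change => not a revision
Constraint 3 (Z != W) on D(Z)={3,4,5,6,7} D(W)={1,2,4,5,6,7}: no change => not a revision
Constraint 4 (W + U = V) on D(W)={1,2,4,5,6,7} D(U)={1,3,5,7} D(V)={2,3,4,7}: W {1,2,4,5,6,7}->{1,2,4,6}; U {1,3,5,7}->{1,3,5} => REVISION
Total revisions = 1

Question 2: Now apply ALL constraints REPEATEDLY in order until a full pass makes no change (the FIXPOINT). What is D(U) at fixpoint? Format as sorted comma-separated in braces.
pass 0 (initial): D(U)={1,3,5,7}
pass 1: U {1,3,5,7}->{1,3,5}; W {1,2,4,5,6,7}->{1,2,4,6}
pass 2: no change
Fixpoint after 2 passes: D(U) = {1,3,5}

Answer: {1,3,5}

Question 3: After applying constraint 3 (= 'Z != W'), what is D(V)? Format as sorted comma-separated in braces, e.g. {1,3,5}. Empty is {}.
Answer: {2,3,4,7}

Derivation:
Constraint 1 (V != U) on D(V)={2,3,4,7} D(U)={1,3,5,7}: no change
Constraint 2 (V != W) on D(V)={2,3,4,7} D(W)={1,2,4,5,6,7}: no change
Constraint 3 (Z != W) on D(Z)={3,4,5,6,7} D(W)={1,2,4,5,6,7}: no change
So after constraint 3: D(V) = {2,3,4,7}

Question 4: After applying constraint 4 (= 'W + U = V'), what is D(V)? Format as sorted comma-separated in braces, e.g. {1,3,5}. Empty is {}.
Constraint 1 (V != U) on D(V)={2,3,4,7} D(U)={1,3,5,7}: no change
Constraint 2 (V != W) on D(V)={2,3,4,7} D(W)={1,2,4,5,6,7}: no change
Constraint 3 (Z != W) on D(Z)={3,4,5,6,7} D(W)={1,2,4,5,6,7}: no change
Constraint 4 (W + U = V) on D(W)={1,2,4,5,6,7} D(U)={1,3,5,7} D(V)={2,3,4,7}: W {1,2,4,5,6,7}->{1,2,4,6}; U {1,3,5,7}->{1,3,5}
So after constraint 4: D(V) = {2,3,4,7}

Answer: {2,3,4,7}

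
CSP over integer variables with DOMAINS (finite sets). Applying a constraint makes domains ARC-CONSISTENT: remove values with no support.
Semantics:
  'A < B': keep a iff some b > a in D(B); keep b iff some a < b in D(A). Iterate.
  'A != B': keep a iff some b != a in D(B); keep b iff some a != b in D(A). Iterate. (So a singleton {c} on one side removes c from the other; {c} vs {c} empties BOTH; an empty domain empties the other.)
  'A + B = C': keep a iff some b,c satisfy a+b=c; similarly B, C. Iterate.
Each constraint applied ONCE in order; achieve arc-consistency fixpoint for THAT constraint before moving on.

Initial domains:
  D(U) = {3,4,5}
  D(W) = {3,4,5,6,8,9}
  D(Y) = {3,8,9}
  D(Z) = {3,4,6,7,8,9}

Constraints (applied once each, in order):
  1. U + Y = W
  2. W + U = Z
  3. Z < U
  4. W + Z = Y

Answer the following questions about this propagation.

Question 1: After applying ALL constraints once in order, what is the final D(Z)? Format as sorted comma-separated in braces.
Constraint 1 (U + Y = W) on D(U)={3,4,5} D(Y)={3,8,9} D(W)={3,4,5,6,8,9}: U {3,4,5}->{3,5}; Y {3,8,9}->{3}; W {3,4,5,6,8,9}->{6,8}
Constraint 2 (W + U = Z) on D(W)={6,8} D(U)={3,5} D(Z)={3,4,6,7,8,9}: W {6,8}->{6}; U {3,5}->{3}; Z {3,4,6,7,8,9}->{9}
Constraint 3 (Z < U) on D(Z)={9} D(U)={3}: Z {9}->{}; U {3}->{}
Constraint 4 (W + Z = Y) on D(W)={6} D(Z)={} D(Y)={3}: W {6}->{}; Y {3}->{}
So after all 4 constraints: D(Z) = {}

Answer: {}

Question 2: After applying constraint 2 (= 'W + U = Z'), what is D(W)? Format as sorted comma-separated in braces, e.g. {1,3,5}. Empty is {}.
Answer: {6}

Derivation:
Constraint 1 (U + Y = W) on D(U)={3,4,5} D(Y)={3,8,9} D(W)={3,4,5,6,8,9}: U {3,4,5}->{3,5}; Y {3,8,9}->{3}; W {3,4,5,6,8,9}->{6,8}
Constraint 2 (W + U = Z) on D(W)={6,8} D(U)={3,5} D(Z)={3,4,6,7,8,9}: W {6,8}->{6}; U {3,5}->{3}; Z {3,4,6,7,8,9}->{9}
So after constraint 2: D(W) = {6}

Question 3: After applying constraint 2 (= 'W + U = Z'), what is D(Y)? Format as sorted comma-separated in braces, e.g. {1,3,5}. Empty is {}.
Constraint 1 (U + Y = W) on D(U)={3,4,5} D(Y)={3,8,9} D(W)={3,4,5,6,8,9}: U {3,4,5}->{3,5}; Y {3,8,9}->{3}; W {3,4,5,6,8,9}->{6,8}
Constraint 2 (W + U = Z) on D(W)={6,8} D(U)={3,5} D(Z)={3,4,6,7,8,9}: W {6,8}->{6}; U {3,5}->{3}; Z {3,4,6,7,8,9}->{9}
So after constraint 2: D(Y) = {3}

Answer: {3}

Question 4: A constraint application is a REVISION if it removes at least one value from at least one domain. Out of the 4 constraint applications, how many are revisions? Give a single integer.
Constraint 1 (U + Y = W) on D(U)={3,4,5} D(Y)={3,8,9} D(W)={3,4,5,6,8,9}: U {3,4,5}->{3,5}; Y {3,8,9}->{3}; W {3,4,5,6,8,9}->{6,8} => REVISION
Constraint 2 (W + U = Z) on D(W)={6,8} D(U)={3,5} D(Z)={3,4,6,7,8,9}: W {6,8}->{6}; U {3,5}->{3}; Z {3,4,6,7,8,9}->{9} => REVISION
Constraint 3 (Z < U) on D(Z)={9} D(U)={3}: Z {9}->{}; U {3}->{} => REVISION
Constraint 4 (W + Z = Y) on D(W)={6} D(Z)={} D(Y)={3}: W {6}->{}; Y {3}->{} => REVISION
Total revisions = 4

Answer: 4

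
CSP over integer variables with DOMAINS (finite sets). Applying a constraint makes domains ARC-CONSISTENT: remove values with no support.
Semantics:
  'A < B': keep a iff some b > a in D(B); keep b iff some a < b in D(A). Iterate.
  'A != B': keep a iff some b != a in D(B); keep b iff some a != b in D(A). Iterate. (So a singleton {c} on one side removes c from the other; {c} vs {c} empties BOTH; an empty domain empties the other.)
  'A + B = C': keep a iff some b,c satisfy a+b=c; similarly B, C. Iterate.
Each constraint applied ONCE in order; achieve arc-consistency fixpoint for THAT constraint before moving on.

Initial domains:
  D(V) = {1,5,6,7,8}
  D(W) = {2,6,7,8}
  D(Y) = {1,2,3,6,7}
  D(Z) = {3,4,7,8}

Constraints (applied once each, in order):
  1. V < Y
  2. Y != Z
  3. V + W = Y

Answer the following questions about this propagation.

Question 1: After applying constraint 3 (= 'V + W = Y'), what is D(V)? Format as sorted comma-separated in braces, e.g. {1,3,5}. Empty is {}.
Constraint 1 (V < Y) on D(V)={1,5,6,7,8} D(Y)={1,2,3,6,7}: V {1,5,6,7,8}->{1,5,6}; Y {1,2,3,6,7}->{2,3,6,7}
Constraint 2 (Y != Z) on D(Y)={2,3,6,7} D(Z)={3,4,7,8}: no change
Constraint 3 (V + W = Y) on D(V)={1,5,6} D(W)={2,6,7,8} D(Y)={2,3,6,7}: V {1,5,6}->{1,5}; W {2,6,7,8}->{2,6}; Y {2,3,6,7}->{3,7}
So after constraint 3: D(V) = {1,5}

Answer: {1,5}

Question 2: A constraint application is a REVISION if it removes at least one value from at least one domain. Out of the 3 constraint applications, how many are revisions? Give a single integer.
Answer: 2

Derivation:
Constraint 1 (V < Y) on D(V)={1,5,6,7,8} D(Y)={1,2,3,6,7}: V {1,5,6,7,8}->{1,5,6}; Y {1,2,3,6,7}->{2,3,6,7} => REVISION
Constraint 2 (Y != Z) on D(Y)={2,3,6,7} D(Z)={3,4,7,8}: no change => not a revision
Constraint 3 (V + W = Y) on D(V)={1,5,6} D(W)={2,6,7,8} D(Y)={2,3,6,7}: V {1,5,6}->{1,5}; W {2,6,7,8}->{2,6}; Y {2,3,6,7}->{3,7} => REVISION
Total revisions = 2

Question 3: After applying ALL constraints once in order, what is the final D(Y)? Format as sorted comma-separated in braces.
Constraint 1 (V < Y) on D(V)={1,5,6,7,8} D(Y)={1,2,3,6,7}: V {1,5,6,7,8}->{1,5,6}; Y {1,2,3,6,7}->{2,3,6,7}
Constraint 2 (Y != Z) on D(Y)={2,3,6,7} D(Z)={3,4,7,8}: no change
Constraint 3 (V + W = Y) on D(V)={1,5,6} D(W)={2,6,7,8} D(Y)={2,3,6,7}: V {1,5,6}->{1,5}; W {2,6,7,8}->{2,6}; Y {2,3,6,7}->{3,7}
So after all 3 constraints: D(Y) = {3,7}

Answer: {3,7}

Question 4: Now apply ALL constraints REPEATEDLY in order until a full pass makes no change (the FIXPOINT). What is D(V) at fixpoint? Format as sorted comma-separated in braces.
Answer: {1,5}

Derivation:
pass 0 (initial): D(V)={1,5,6,7,8}
pass 1: V {1,5,6,7,8}->{1,5}; W {2,6,7,8}->{2,6}; Y {1,2,3,6,7}->{3,7}
pass 2: no change
Fixpoint after 2 passes: D(V) = {1,5}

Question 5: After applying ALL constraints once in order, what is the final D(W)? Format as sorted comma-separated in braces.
Constraint 1 (V < Y) on D(V)={1,5,6,7,8} D(Y)={1,2,3,6,7}: V {1,5,6,7,8}->{1,5,6}; Y {1,2,3,6,7}->{2,3,6,7}
Constraint 2 (Y != Z) on D(Y)={2,3,6,7} D(Z)={3,4,7,8}: no change
Constraint 3 (V + W = Y) on D(V)={1,5,6} D(W)={2,6,7,8} D(Y)={2,3,6,7}: V {1,5,6}->{1,5}; W {2,6,7,8}->{2,6}; Y {2,3,6,7}->{3,7}
So after all 3 constraints: D(W) = {2,6}

Answer: {2,6}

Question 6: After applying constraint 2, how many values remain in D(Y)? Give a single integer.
Constraint 1 (V < Y) on D(V)={1,5,6,7,8} D(Y)={1,2,3,6,7}: V {1,5,6,7,8}->{1,5,6}; Y {1,2,3,6,7}->{2,3,6,7}
Constraint 2 (Y != Z) on D(Y)={2,3,6,7} D(Z)={3,4,7,8}: no change
So after constraint 2: D(Y)={2,3,6,7}, size = 4

Answer: 4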